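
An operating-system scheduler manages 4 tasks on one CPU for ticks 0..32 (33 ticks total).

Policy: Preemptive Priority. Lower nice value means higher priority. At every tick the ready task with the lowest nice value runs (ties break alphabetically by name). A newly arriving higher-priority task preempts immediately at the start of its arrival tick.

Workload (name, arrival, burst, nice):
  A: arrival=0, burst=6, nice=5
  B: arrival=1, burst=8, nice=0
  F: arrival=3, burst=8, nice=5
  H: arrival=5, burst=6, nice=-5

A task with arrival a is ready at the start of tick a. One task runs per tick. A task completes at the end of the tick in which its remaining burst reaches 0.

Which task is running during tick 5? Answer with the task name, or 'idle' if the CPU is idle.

t=0: ready={A} → run A
t=1: ready={A,B} → run B
t=2: ready={A,B} → run B
t=3: ready={A,B,F} → run B
t=4: ready={A,B,F} → run B
t=5: ready={A,B,F,H} → run H
t=6: ready={A,B,F,H} → run H
t=7: ready={A,B,F,H} → run H
t=8: ready={A,B,F,H} → run H
t=9: ready={A,B,F,H} → run H
t=10: ready={A,B,F,H} → run H
t=11: ready={A,B,F} → run B
t=12: ready={A,B,F} → run B
t=13: ready={A,B,F} → run B
t=14: ready={A,B,F} → run B
t=15: ready={A,F} → run A
t=16: ready={A,F} → run A
t=17: ready={A,F} → run A
t=18: ready={A,F} → run A
t=19: ready={A,F} → run A
t=20: ready={F} → run F
t=21: ready={F} → run F
t=22: ready={F} → run F
t=23: ready={F} → run F
t=24: ready={F} → run F
t=25: ready={F} → run F
t=26: ready={F} → run F
t=27: ready={F} → run F
t=28: (idle)
t=29: (idle)
t=30: (idle)
t=31: (idle)
t=32: (idle)

running at tick 5 = H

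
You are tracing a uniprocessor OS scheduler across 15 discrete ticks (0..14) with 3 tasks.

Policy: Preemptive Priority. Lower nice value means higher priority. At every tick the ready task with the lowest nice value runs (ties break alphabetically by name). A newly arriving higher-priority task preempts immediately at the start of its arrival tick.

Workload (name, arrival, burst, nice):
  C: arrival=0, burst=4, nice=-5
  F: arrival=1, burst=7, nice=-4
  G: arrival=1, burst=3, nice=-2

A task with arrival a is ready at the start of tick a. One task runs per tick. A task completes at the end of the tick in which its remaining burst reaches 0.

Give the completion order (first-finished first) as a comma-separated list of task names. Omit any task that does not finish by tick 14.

completion order = C, F, G

t=0: ready={C} → run C
t=1: ready={C,F,G} → run C
t=2: ready={C,F,G} → run C
t=3: ready={C,F,G} → run C
t=4: ready={F,G} → run F
t=5: ready={F,G} → run F
t=6: ready={F,G} → run F
t=7: ready={F,G} → run F
t=8: ready={F,G} → run F
t=9: ready={F,G} → run F
t=10: ready={F,G} → run F
t=11: ready={G} → run G
t=12: ready={G} → run G
t=13: ready={G} → run G
t=14: (idle)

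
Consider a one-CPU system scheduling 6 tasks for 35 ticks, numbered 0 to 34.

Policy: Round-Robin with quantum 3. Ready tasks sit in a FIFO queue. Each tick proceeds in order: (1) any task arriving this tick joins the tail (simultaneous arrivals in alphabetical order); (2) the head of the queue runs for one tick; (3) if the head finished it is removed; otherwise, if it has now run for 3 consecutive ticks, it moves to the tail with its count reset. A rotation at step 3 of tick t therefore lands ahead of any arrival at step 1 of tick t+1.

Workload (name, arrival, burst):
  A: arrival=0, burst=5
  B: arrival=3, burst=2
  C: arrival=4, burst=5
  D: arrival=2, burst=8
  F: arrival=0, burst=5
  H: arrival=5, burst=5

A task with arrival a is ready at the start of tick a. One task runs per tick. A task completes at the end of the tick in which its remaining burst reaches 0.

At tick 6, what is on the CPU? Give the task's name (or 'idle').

running at tick 6 = D

t=0: queue=[A,F] q_used=0 → run A
t=1: queue=[A,F] q_used=1 → run A
t=2: queue=[A,F,D] q_used=2 → run A
t=3: queue=[F,D,A,B] q_used=0 → run F
t=4: queue=[F,D,A,B,C] q_used=1 → run F
t=5: queue=[F,D,A,B,C,H] q_used=2 → run F
t=6: queue=[D,A,B,C,H,F] q_used=0 → run D
t=7: queue=[D,A,B,C,H,F] q_used=1 → run D
t=8: queue=[D,A,B,C,H,F] q_used=2 → run D
t=9: queue=[A,B,C,H,F,D] q_used=0 → run A
t=10: queue=[A,B,C,H,F,D] q_used=1 → run A
t=11: queue=[B,C,H,F,D] q_used=0 → run B
t=12: queue=[B,C,H,F,D] q_used=1 → run B
t=13: queue=[C,H,F,D] q_used=0 → run C
t=14: queue=[C,H,F,D] q_used=1 → run C
t=15: queue=[C,H,F,D] q_used=2 → run C
t=16: queue=[H,F,D,C] q_used=0 → run H
t=17: queue=[H,F,D,C] q_used=1 → run H
t=18: queue=[H,F,D,C] q_used=2 → run H
t=19: queue=[F,D,C,H] q_used=0 → run F
t=20: queue=[F,D,C,H] q_used=1 → run F
t=21: queue=[D,C,H] q_used=0 → run D
t=22: queue=[D,C,H] q_used=1 → run D
t=23: queue=[D,C,H] q_used=2 → run D
t=24: queue=[C,H,D] q_used=0 → run C
t=25: queue=[C,H,D] q_used=1 → run C
t=26: queue=[H,D] q_used=0 → run H
t=27: queue=[H,D] q_used=1 → run H
t=28: queue=[D] q_used=0 → run D
t=29: queue=[D] q_used=1 → run D
t=30: (idle)
t=31: (idle)
t=32: (idle)
t=33: (idle)
t=34: (idle)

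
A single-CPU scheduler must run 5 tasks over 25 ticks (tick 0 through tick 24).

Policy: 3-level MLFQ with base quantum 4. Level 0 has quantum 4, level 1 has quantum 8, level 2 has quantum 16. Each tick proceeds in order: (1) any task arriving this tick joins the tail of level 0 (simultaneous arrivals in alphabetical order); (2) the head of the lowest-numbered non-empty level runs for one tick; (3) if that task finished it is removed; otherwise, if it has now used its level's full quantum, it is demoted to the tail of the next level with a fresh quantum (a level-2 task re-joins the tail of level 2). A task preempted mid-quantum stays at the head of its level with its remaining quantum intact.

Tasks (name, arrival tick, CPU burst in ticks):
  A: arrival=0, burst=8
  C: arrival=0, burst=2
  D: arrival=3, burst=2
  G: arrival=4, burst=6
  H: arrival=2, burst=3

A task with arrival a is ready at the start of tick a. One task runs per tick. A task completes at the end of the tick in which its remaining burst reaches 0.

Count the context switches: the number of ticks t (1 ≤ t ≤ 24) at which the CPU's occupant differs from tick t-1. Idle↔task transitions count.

t=0: L0/L1/L2 = AC/-/- → run A
t=1: L0/L1/L2 = AC/-/- → run A
t=2: L0/L1/L2 = ACH/-/- → run A
t=3: L0/L1/L2 = ACHD/-/- → run A
t=4: L0/L1/L2 = CHDG/A/- → run C
t=5: L0/L1/L2 = CHDG/A/- → run C
t=6: L0/L1/L2 = HDG/A/- → run H
t=7: L0/L1/L2 = HDG/A/- → run H
t=8: L0/L1/L2 = HDG/A/- → run H
t=9: L0/L1/L2 = DG/A/- → run D
t=10: L0/L1/L2 = DG/A/- → run D
t=11: L0/L1/L2 = G/A/- → run G
t=12: L0/L1/L2 = G/A/- → run G
t=13: L0/L1/L2 = G/A/- → run G
t=14: L0/L1/L2 = G/A/- → run G
t=15: L0/L1/L2 = -/AG/- → run A
t=16: L0/L1/L2 = -/AG/- → run A
t=17: L0/L1/L2 = -/AG/- → run A
t=18: L0/L1/L2 = -/AG/- → run A
t=19: L0/L1/L2 = -/G/- → run G
t=20: L0/L1/L2 = -/G/- → run G
t=21: (idle)
t=22: (idle)
t=23: (idle)
t=24: (idle)

context switches = 7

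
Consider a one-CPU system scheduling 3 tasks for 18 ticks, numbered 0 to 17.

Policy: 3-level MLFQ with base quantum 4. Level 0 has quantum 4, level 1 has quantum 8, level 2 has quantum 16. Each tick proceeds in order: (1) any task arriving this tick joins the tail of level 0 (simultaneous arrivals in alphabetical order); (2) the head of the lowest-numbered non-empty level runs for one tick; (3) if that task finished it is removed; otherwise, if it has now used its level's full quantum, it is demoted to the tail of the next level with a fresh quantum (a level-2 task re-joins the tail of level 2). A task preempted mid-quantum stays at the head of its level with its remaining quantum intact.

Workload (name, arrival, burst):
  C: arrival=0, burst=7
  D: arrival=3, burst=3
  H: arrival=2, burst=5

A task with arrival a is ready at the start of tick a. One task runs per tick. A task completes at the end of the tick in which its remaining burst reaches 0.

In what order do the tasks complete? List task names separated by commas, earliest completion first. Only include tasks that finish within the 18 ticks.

t=0: L0/L1/L2 = C/-/- → run C
t=1: L0/L1/L2 = C/-/- → run C
t=2: L0/L1/L2 = CH/-/- → run C
t=3: L0/L1/L2 = CHD/-/- → run C
t=4: L0/L1/L2 = HD/C/- → run H
t=5: L0/L1/L2 = HD/C/- → run H
t=6: L0/L1/L2 = HD/C/- → run H
t=7: L0/L1/L2 = HD/C/- → run H
t=8: L0/L1/L2 = D/CH/- → run D
t=9: L0/L1/L2 = D/CH/- → run D
t=10: L0/L1/L2 = D/CH/- → run D
t=11: L0/L1/L2 = -/CH/- → run C
t=12: L0/L1/L2 = -/CH/- → run C
t=13: L0/L1/L2 = -/CH/- → run C
t=14: L0/L1/L2 = -/H/- → run H
t=15: (idle)
t=16: (idle)
t=17: (idle)

completion order = D, C, H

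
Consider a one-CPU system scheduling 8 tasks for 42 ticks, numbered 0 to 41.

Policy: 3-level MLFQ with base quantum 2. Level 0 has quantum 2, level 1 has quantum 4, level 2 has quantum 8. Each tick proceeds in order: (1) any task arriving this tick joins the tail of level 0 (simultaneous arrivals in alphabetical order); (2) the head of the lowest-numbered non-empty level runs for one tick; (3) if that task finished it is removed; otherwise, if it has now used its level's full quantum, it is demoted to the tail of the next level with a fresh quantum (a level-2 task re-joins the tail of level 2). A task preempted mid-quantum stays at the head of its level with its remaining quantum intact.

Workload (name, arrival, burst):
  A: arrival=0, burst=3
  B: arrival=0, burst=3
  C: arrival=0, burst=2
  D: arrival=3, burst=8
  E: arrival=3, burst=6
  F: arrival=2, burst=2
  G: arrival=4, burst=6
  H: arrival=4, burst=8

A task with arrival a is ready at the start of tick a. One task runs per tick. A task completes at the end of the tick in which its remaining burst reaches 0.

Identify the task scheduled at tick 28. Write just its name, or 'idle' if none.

t=0: L0/L1/L2 = ABC/-/- → run A
t=1: L0/L1/L2 = ABC/-/- → run A
t=2: L0/L1/L2 = BCF/A/- → run B
t=3: L0/L1/L2 = BCFDE/A/- → run B
t=4: L0/L1/L2 = CFDEGH/AB/- → run C
t=5: L0/L1/L2 = CFDEGH/AB/- → run C
t=6: L0/L1/L2 = FDEGH/AB/- → run F
t=7: L0/L1/L2 = FDEGH/AB/- → run F
t=8: L0/L1/L2 = DEGH/AB/- → run D
t=9: L0/L1/L2 = DEGH/AB/- → run D
t=10: L0/L1/L2 = EGH/ABD/- → run E
t=11: L0/L1/L2 = EGH/ABD/- → run E
t=12: L0/L1/L2 = GH/ABDE/- → run G
t=13: L0/L1/L2 = GH/ABDE/- → run G
t=14: L0/L1/L2 = H/ABDEG/- → run H
t=15: L0/L1/L2 = H/ABDEG/- → run H
t=16: L0/L1/L2 = -/ABDEGH/- → run A
t=17: L0/L1/L2 = -/BDEGH/- → run B
t=18: L0/L1/L2 = -/DEGH/- → run D
t=19: L0/L1/L2 = -/DEGH/- → run D
t=20: L0/L1/L2 = -/DEGH/- → run D
t=21: L0/L1/L2 = -/DEGH/- → run D
t=22: L0/L1/L2 = -/EGH/D → run E
t=23: L0/L1/L2 = -/EGH/D → run E
t=24: L0/L1/L2 = -/EGH/D → run E
t=25: L0/L1/L2 = -/EGH/D → run E
t=26: L0/L1/L2 = -/GH/D → run G
t=27: L0/L1/L2 = -/GH/D → run G
t=28: L0/L1/L2 = -/GH/D → run G
t=29: L0/L1/L2 = -/GH/D → run G
t=30: L0/L1/L2 = -/H/D → run H
t=31: L0/L1/L2 = -/H/D → run H
t=32: L0/L1/L2 = -/H/D → run H
t=33: L0/L1/L2 = -/H/D → run H
t=34: L0/L1/L2 = -/-/DH → run D
t=35: L0/L1/L2 = -/-/DH → run D
t=36: L0/L1/L2 = -/-/H → run H
t=37: L0/L1/L2 = -/-/H → run H
t=38: (idle)
t=39: (idle)
t=40: (idle)
t=41: (idle)

running at tick 28 = G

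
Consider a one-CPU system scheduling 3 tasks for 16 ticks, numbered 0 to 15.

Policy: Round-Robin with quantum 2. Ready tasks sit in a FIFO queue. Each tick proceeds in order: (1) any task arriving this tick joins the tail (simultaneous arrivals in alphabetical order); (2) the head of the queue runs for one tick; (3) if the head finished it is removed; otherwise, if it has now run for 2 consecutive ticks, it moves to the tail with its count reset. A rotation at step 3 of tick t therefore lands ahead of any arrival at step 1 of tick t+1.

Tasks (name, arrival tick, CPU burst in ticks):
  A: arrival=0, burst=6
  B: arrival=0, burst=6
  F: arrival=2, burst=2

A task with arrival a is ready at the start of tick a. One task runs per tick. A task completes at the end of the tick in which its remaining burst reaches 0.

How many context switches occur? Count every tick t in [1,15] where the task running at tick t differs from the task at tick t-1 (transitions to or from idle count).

context switches = 7

t=0: queue=[A,B] q_used=0 → run A
t=1: queue=[A,B] q_used=1 → run A
t=2: queue=[B,A,F] q_used=0 → run B
t=3: queue=[B,A,F] q_used=1 → run B
t=4: queue=[A,F,B] q_used=0 → run A
t=5: queue=[A,F,B] q_used=1 → run A
t=6: queue=[F,B,A] q_used=0 → run F
t=7: queue=[F,B,A] q_used=1 → run F
t=8: queue=[B,A] q_used=0 → run B
t=9: queue=[B,A] q_used=1 → run B
t=10: queue=[A,B] q_used=0 → run A
t=11: queue=[A,B] q_used=1 → run A
t=12: queue=[B] q_used=0 → run B
t=13: queue=[B] q_used=1 → run B
t=14: (idle)
t=15: (idle)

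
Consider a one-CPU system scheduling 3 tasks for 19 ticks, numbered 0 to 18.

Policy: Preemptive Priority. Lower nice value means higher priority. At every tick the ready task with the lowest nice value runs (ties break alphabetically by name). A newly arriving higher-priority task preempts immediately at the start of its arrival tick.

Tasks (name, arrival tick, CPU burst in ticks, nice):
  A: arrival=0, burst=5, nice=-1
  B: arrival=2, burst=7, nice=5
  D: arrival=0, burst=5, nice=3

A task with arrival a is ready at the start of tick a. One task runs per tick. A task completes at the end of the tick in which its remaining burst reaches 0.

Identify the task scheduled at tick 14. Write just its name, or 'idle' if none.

running at tick 14 = B

t=0: ready={A,D} → run A
t=1: ready={A,D} → run A
t=2: ready={A,B,D} → run A
t=3: ready={A,B,D} → run A
t=4: ready={A,B,D} → run A
t=5: ready={B,D} → run D
t=6: ready={B,D} → run D
t=7: ready={B,D} → run D
t=8: ready={B,D} → run D
t=9: ready={B,D} → run D
t=10: ready={B} → run B
t=11: ready={B} → run B
t=12: ready={B} → run B
t=13: ready={B} → run B
t=14: ready={B} → run B
t=15: ready={B} → run B
t=16: ready={B} → run B
t=17: (idle)
t=18: (idle)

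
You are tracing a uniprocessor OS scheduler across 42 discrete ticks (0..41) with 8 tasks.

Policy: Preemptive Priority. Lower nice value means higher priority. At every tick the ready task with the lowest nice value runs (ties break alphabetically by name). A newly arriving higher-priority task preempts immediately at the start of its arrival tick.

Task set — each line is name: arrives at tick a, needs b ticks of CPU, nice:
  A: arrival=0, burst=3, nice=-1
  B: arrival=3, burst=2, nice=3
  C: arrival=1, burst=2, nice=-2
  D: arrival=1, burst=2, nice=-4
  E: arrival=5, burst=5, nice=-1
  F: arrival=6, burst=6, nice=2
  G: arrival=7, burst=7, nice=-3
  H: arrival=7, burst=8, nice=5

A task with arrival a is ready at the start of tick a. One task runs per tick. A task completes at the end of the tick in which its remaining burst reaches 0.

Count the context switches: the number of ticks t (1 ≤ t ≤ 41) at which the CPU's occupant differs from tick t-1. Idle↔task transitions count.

context switches = 9

t=0: ready={A} → run A
t=1: ready={A,C,D} → run D
t=2: ready={A,C,D} → run D
t=3: ready={A,B,C} → run C
t=4: ready={A,B,C} → run C
t=5: ready={A,B,E} → run A
t=6: ready={A,B,E,F} → run A
t=7: ready={B,E,F,G,H} → run G
t=8: ready={B,E,F,G,H} → run G
t=9: ready={B,E,F,G,H} → run G
t=10: ready={B,E,F,G,H} → run G
t=11: ready={B,E,F,G,H} → run G
t=12: ready={B,E,F,G,H} → run G
t=13: ready={B,E,F,G,H} → run G
t=14: ready={B,E,F,H} → run E
t=15: ready={B,E,F,H} → run E
t=16: ready={B,E,F,H} → run E
t=17: ready={B,E,F,H} → run E
t=18: ready={B,E,F,H} → run E
t=19: ready={B,F,H} → run F
t=20: ready={B,F,H} → run F
t=21: ready={B,F,H} → run F
t=22: ready={B,F,H} → run F
t=23: ready={B,F,H} → run F
t=24: ready={B,F,H} → run F
t=25: ready={B,H} → run B
t=26: ready={B,H} → run B
t=27: ready={H} → run H
t=28: ready={H} → run H
t=29: ready={H} → run H
t=30: ready={H} → run H
t=31: ready={H} → run H
t=32: ready={H} → run H
t=33: ready={H} → run H
t=34: ready={H} → run H
t=35: (idle)
t=36: (idle)
t=37: (idle)
t=38: (idle)
t=39: (idle)
t=40: (idle)
t=41: (idle)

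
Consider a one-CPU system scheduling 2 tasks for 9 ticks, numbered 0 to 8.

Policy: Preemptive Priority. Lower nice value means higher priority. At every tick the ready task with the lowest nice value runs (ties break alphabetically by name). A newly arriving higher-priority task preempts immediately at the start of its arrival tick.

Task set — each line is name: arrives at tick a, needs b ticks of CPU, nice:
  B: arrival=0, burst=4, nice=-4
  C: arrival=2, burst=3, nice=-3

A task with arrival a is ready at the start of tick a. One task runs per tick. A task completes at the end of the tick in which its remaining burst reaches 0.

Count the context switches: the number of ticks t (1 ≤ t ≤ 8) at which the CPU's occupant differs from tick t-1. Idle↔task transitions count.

t=0: ready={B} → run B
t=1: ready={B} → run B
t=2: ready={B,C} → run B
t=3: ready={B,C} → run B
t=4: ready={C} → run C
t=5: ready={C} → run C
t=6: ready={C} → run C
t=7: (idle)
t=8: (idle)

context switches = 2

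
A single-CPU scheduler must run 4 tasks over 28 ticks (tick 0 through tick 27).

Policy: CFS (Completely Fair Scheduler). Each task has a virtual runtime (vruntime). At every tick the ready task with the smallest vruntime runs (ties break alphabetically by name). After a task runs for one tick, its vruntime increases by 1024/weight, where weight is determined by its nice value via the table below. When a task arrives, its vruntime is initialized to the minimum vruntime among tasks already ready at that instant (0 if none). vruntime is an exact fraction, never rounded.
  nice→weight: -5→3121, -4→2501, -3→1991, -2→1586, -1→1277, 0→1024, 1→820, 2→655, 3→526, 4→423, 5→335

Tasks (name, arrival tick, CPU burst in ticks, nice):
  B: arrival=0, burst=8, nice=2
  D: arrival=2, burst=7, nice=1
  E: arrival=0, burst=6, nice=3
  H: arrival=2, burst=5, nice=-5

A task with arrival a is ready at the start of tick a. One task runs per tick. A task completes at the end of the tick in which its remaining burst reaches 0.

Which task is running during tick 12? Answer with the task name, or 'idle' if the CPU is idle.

running at tick 12 = E

t=0: vr[B=0 E=0] → run B
t=1: vr[B=1024/655 E=0] → run E
t=2: vr[B=1024/655 D=1024/655 E=512/263 H=1024/655] → run B
t=3: vr[B=2048/655 D=1024/655 E=512/263 H=1024/655] → run D
t=4: vr[B=2048/655 D=15104/5371 E=512/263 H=1024/655] → run H
t=5: vr[B=2048/655 D=15104/5371 E=512/263 H=3866624/2044255] → run H
t=6: vr[B=2048/655 D=15104/5371 E=512/263 H=4537344/2044255] → run E
t=7: vr[B=2048/655 D=15104/5371 E=1024/263 H=4537344/2044255] → run H
t=8: vr[B=2048/655 D=15104/5371 E=1024/263 H=5208064/2044255] → run H
t=9: vr[B=2048/655 D=15104/5371 E=1024/263 H=5878784/2044255] → run D
t=10: vr[B=2048/655 D=109056/26855 E=1024/263 H=5878784/2044255] → run H
t=11: vr[B=2048/655 D=109056/26855 E=1024/263] → run B
t=12: vr[B=3072/655 D=109056/26855 E=1024/263] → run E
t=13: vr[B=3072/655 D=109056/26855 E=1536/263] → run D
t=14: vr[B=3072/655 D=142592/26855 E=1536/263] → run B
t=15: vr[B=4096/655 D=142592/26855 E=1536/263] → run D
t=16: vr[B=4096/655 D=176128/26855 E=1536/263] → run E
t=17: vr[B=4096/655 D=176128/26855 E=2048/263] → run B
t=18: vr[B=1024/131 D=176128/26855 E=2048/263] → run D
t=19: vr[B=1024/131 D=209664/26855 E=2048/263] → run E
t=20: vr[B=1024/131 D=209664/26855 E=2560/263] → run D
t=21: vr[B=1024/131 D=48640/5371 E=2560/263] → run B
t=22: vr[B=6144/655 D=48640/5371 E=2560/263] → run D
t=23: vr[B=6144/655 E=2560/263] → run B
t=24: vr[B=7168/655 E=2560/263] → run E
t=25: vr[B=7168/655] → run B
t=26: (idle)
t=27: (idle)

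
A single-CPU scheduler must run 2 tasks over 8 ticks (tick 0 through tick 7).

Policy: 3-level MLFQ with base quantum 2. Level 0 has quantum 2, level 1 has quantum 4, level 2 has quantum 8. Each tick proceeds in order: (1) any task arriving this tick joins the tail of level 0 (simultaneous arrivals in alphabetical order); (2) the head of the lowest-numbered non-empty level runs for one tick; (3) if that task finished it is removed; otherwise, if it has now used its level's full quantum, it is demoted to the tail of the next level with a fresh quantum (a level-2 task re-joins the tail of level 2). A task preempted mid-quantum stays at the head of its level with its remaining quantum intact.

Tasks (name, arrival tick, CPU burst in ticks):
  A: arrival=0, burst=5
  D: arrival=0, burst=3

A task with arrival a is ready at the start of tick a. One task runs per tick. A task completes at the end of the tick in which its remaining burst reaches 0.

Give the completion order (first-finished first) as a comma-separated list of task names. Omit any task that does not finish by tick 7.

completion order = A, D

t=0: L0/L1/L2 = AD/-/- → run A
t=1: L0/L1/L2 = AD/-/- → run A
t=2: L0/L1/L2 = D/A/- → run D
t=3: L0/L1/L2 = D/A/- → run D
t=4: L0/L1/L2 = -/AD/- → run A
t=5: L0/L1/L2 = -/AD/- → run A
t=6: L0/L1/L2 = -/AD/- → run A
t=7: L0/L1/L2 = -/D/- → run D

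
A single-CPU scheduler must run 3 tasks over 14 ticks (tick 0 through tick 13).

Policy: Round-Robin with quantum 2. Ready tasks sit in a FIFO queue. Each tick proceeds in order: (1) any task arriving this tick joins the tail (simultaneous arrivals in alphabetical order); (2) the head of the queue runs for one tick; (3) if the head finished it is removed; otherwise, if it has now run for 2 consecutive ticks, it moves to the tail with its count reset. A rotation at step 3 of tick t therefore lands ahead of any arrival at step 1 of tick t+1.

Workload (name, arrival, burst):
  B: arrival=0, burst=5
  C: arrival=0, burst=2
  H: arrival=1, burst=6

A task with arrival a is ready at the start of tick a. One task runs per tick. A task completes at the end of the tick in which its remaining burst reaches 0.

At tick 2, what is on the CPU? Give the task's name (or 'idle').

running at tick 2 = C

t=0: queue=[B,C] q_used=0 → run B
t=1: queue=[B,C,H] q_used=1 → run B
t=2: queue=[C,H,B] q_used=0 → run C
t=3: queue=[C,H,B] q_used=1 → run C
t=4: queue=[H,B] q_used=0 → run H
t=5: queue=[H,B] q_used=1 → run H
t=6: queue=[B,H] q_used=0 → run B
t=7: queue=[B,H] q_used=1 → run B
t=8: queue=[H,B] q_used=0 → run H
t=9: queue=[H,B] q_used=1 → run H
t=10: queue=[B,H] q_used=0 → run B
t=11: queue=[H] q_used=0 → run H
t=12: queue=[H] q_used=1 → run H
t=13: (idle)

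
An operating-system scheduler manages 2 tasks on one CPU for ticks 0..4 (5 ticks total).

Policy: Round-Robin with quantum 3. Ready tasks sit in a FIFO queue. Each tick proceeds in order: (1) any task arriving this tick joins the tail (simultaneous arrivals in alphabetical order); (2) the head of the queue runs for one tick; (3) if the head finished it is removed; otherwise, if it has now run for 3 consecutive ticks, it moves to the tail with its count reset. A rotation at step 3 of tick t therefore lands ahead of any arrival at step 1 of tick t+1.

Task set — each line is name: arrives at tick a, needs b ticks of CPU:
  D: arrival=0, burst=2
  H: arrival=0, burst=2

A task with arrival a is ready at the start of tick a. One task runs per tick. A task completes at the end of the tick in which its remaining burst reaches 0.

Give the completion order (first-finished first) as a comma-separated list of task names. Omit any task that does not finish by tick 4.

t=0: queue=[D,H] q_used=0 → run D
t=1: queue=[D,H] q_used=1 → run D
t=2: queue=[H] q_used=0 → run H
t=3: queue=[H] q_used=1 → run H
t=4: (idle)

completion order = D, H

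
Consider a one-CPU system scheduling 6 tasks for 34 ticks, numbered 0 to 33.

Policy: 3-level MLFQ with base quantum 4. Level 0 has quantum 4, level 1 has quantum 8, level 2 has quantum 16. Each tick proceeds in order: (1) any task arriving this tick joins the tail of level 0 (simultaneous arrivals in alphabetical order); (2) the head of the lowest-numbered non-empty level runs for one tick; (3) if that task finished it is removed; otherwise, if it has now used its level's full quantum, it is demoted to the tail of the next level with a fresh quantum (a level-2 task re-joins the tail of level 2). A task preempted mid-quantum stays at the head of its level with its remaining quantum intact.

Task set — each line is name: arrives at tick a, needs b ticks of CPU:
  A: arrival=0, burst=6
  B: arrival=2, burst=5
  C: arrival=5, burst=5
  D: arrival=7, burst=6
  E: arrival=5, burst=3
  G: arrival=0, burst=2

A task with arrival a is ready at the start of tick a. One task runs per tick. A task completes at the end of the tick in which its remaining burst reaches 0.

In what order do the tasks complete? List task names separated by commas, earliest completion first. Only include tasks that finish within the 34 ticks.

t=0: L0/L1/L2 = AG/-/- → run A
t=1: L0/L1/L2 = AG/-/- → run A
t=2: L0/L1/L2 = AGB/-/- → run A
t=3: L0/L1/L2 = AGB/-/- → run A
t=4: L0/L1/L2 = GB/A/- → run G
t=5: L0/L1/L2 = GBCE/A/- → run G
t=6: L0/L1/L2 = BCE/A/- → run B
t=7: L0/L1/L2 = BCED/A/- → run B
t=8: L0/L1/L2 = BCED/A/- → run B
t=9: L0/L1/L2 = BCED/A/- → run B
t=10: L0/L1/L2 = CED/AB/- → run C
t=11: L0/L1/L2 = CED/AB/- → run C
t=12: L0/L1/L2 = CED/AB/- → run C
t=13: L0/L1/L2 = CED/AB/- → run C
t=14: L0/L1/L2 = ED/ABC/- → run E
t=15: L0/L1/L2 = ED/ABC/- → run E
t=16: L0/L1/L2 = ED/ABC/- → run E
t=17: L0/L1/L2 = D/ABC/- → run D
t=18: L0/L1/L2 = D/ABC/- → run D
t=19: L0/L1/L2 = D/ABC/- → run D
t=20: L0/L1/L2 = D/ABC/- → run D
t=21: L0/L1/L2 = -/ABCD/- → run A
t=22: L0/L1/L2 = -/ABCD/- → run A
t=23: L0/L1/L2 = -/BCD/- → run B
t=24: L0/L1/L2 = -/CD/- → run C
t=25: L0/L1/L2 = -/D/- → run D
t=26: L0/L1/L2 = -/D/- → run D
t=27: (idle)
t=28: (idle)
t=29: (idle)
t=30: (idle)
t=31: (idle)
t=32: (idle)
t=33: (idle)

completion order = G, E, A, B, C, D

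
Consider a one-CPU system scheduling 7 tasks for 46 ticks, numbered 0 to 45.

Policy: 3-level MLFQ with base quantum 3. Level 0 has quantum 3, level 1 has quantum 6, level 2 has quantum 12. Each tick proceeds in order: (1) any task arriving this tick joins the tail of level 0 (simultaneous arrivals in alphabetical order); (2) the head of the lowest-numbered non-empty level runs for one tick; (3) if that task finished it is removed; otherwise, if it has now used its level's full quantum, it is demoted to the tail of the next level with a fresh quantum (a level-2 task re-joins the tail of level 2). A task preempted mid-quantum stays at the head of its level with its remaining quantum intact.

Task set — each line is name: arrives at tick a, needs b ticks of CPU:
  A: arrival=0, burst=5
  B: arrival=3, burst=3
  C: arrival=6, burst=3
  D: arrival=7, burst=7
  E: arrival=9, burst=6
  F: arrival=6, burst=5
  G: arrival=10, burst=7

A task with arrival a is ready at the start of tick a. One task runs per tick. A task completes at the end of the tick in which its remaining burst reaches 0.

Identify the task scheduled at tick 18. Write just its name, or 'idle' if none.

running at tick 18 = G

t=0: L0/L1/L2 = A/-/- → run A
t=1: L0/L1/L2 = A/-/- → run A
t=2: L0/L1/L2 = A/-/- → run A
t=3: L0/L1/L2 = B/A/- → run B
t=4: L0/L1/L2 = B/A/- → run B
t=5: L0/L1/L2 = B/A/- → run B
t=6: L0/L1/L2 = CF/A/- → run C
t=7: L0/L1/L2 = CFD/A/- → run C
t=8: L0/L1/L2 = CFD/A/- → run C
t=9: L0/L1/L2 = FDE/A/- → run F
t=10: L0/L1/L2 = FDEG/A/- → run F
t=11: L0/L1/L2 = FDEG/A/- → run F
t=12: L0/L1/L2 = DEG/AF/- → run D
t=13: L0/L1/L2 = DEG/AF/- → run D
t=14: L0/L1/L2 = DEG/AF/- → run D
t=15: L0/L1/L2 = EG/AFD/- → run E
t=16: L0/L1/L2 = EG/AFD/- → run E
t=17: L0/L1/L2 = EG/AFD/- → run E
t=18: L0/L1/L2 = G/AFDE/- → run G
t=19: L0/L1/L2 = G/AFDE/- → run G
t=20: L0/L1/L2 = G/AFDE/- → run G
t=21: L0/L1/L2 = -/AFDEG/- → run A
t=22: L0/L1/L2 = -/AFDEG/- → run A
t=23: L0/L1/L2 = -/FDEG/- → run F
t=24: L0/L1/L2 = -/FDEG/- → run F
t=25: L0/L1/L2 = -/DEG/- → run D
t=26: L0/L1/L2 = -/DEG/- → run D
t=27: L0/L1/L2 = -/DEG/- → run D
t=28: L0/L1/L2 = -/DEG/- → run D
t=29: L0/L1/L2 = -/EG/- → run E
t=30: L0/L1/L2 = -/EG/- → run E
t=31: L0/L1/L2 = -/EG/- → run E
t=32: L0/L1/L2 = -/G/- → run G
t=33: L0/L1/L2 = -/G/- → run G
t=34: L0/L1/L2 = -/G/- → run G
t=35: L0/L1/L2 = -/G/- → run G
t=36: (idle)
t=37: (idle)
t=38: (idle)
t=39: (idle)
t=40: (idle)
t=41: (idle)
t=42: (idle)
t=43: (idle)
t=44: (idle)
t=45: (idle)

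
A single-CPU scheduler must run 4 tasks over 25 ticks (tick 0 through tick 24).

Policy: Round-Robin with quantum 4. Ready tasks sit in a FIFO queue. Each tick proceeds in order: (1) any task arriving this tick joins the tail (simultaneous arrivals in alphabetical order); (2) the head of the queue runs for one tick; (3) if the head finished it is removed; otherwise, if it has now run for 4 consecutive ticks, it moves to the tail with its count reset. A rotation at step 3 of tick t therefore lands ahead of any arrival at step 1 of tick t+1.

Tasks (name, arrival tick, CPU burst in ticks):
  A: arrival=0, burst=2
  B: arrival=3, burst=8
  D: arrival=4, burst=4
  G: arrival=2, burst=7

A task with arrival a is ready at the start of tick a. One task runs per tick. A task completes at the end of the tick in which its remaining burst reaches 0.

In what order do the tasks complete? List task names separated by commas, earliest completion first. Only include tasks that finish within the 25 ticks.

t=0: queue=[A] q_used=0 → run A
t=1: queue=[A] q_used=1 → run A
t=2: queue=[G] q_used=0 → run G
t=3: queue=[G,B] q_used=1 → run G
t=4: queue=[G,B,D] q_used=2 → run G
t=5: queue=[G,B,D] q_used=3 → run G
t=6: queue=[B,D,G] q_used=0 → run B
t=7: queue=[B,D,G] q_used=1 → run B
t=8: queue=[B,D,G] q_used=2 → run B
t=9: queue=[B,D,G] q_used=3 → run B
t=10: queue=[D,G,B] q_used=0 → run D
t=11: queue=[D,G,B] q_used=1 → run D
t=12: queue=[D,G,B] q_used=2 → run D
t=13: queue=[D,G,B] q_used=3 → run D
t=14: queue=[G,B] q_used=0 → run G
t=15: queue=[G,B] q_used=1 → run G
t=16: queue=[G,B] q_used=2 → run G
t=17: queue=[B] q_used=0 → run B
t=18: queue=[B] q_used=1 → run B
t=19: queue=[B] q_used=2 → run B
t=20: queue=[B] q_used=3 → run B
t=21: (idle)
t=22: (idle)
t=23: (idle)
t=24: (idle)

completion order = A, D, G, B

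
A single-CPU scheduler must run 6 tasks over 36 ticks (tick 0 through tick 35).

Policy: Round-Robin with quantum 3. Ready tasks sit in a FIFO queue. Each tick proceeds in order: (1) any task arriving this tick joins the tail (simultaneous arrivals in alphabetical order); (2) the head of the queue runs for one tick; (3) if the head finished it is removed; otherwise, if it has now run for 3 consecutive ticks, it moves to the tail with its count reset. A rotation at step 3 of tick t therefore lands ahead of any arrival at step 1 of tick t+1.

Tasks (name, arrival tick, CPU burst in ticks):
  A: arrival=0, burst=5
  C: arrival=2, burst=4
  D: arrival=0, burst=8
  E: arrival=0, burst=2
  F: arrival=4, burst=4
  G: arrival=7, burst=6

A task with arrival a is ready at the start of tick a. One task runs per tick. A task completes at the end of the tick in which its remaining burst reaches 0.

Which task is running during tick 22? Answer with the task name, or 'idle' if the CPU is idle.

running at tick 22 = C

t=0: queue=[A,D,E] q_used=0 → run A
t=1: queue=[A,D,E] q_used=1 → run A
t=2: queue=[A,D,E,C] q_used=2 → run A
t=3: queue=[D,E,C,A] q_used=0 → run D
t=4: queue=[D,E,C,A,F] q_used=1 → run D
t=5: queue=[D,E,C,A,F] q_used=2 → run D
t=6: queue=[E,C,A,F,D] q_used=0 → run E
t=7: queue=[E,C,A,F,D,G] q_used=1 → run E
t=8: queue=[C,A,F,D,G] q_used=0 → run C
t=9: queue=[C,A,F,D,G] q_used=1 → run C
t=10: queue=[C,A,F,D,G] q_used=2 → run C
t=11: queue=[A,F,D,G,C] q_used=0 → run A
t=12: queue=[A,F,D,G,C] q_used=1 → run A
t=13: queue=[F,D,G,C] q_used=0 → run F
t=14: queue=[F,D,G,C] q_used=1 → run F
t=15: queue=[F,D,G,C] q_used=2 → run F
t=16: queue=[D,G,C,F] q_used=0 → run D
t=17: queue=[D,G,C,F] q_used=1 → run D
t=18: queue=[D,G,C,F] q_used=2 → run D
t=19: queue=[G,C,F,D] q_used=0 → run G
t=20: queue=[G,C,F,D] q_used=1 → run G
t=21: queue=[G,C,F,D] q_used=2 → run G
t=22: queue=[C,F,D,G] q_used=0 → run C
t=23: queue=[F,D,G] q_used=0 → run F
t=24: queue=[D,G] q_used=0 → run D
t=25: queue=[D,G] q_used=1 → run D
t=26: queue=[G] q_used=0 → run G
t=27: queue=[G] q_used=1 → run G
t=28: queue=[G] q_used=2 → run G
t=29: (idle)
t=30: (idle)
t=31: (idle)
t=32: (idle)
t=33: (idle)
t=34: (idle)
t=35: (idle)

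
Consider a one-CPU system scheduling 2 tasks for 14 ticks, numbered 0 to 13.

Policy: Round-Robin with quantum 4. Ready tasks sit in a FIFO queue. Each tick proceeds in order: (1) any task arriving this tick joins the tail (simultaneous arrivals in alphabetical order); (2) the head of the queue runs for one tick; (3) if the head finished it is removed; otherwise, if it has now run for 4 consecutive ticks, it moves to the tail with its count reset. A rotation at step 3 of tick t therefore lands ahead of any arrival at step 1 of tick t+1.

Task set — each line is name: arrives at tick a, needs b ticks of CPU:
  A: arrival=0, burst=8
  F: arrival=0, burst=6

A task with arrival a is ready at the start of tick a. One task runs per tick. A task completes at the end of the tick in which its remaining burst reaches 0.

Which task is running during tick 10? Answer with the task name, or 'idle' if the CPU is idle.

running at tick 10 = A

t=0: queue=[A,F] q_used=0 → run A
t=1: queue=[A,F] q_used=1 → run A
t=2: queue=[A,F] q_used=2 → run A
t=3: queue=[A,F] q_used=3 → run A
t=4: queue=[F,A] q_used=0 → run F
t=5: queue=[F,A] q_used=1 → run F
t=6: queue=[F,A] q_used=2 → run F
t=7: queue=[F,A] q_used=3 → run F
t=8: queue=[A,F] q_used=0 → run A
t=9: queue=[A,F] q_used=1 → run A
t=10: queue=[A,F] q_used=2 → run A
t=11: queue=[A,F] q_used=3 → run A
t=12: queue=[F] q_used=0 → run F
t=13: queue=[F] q_used=1 → run F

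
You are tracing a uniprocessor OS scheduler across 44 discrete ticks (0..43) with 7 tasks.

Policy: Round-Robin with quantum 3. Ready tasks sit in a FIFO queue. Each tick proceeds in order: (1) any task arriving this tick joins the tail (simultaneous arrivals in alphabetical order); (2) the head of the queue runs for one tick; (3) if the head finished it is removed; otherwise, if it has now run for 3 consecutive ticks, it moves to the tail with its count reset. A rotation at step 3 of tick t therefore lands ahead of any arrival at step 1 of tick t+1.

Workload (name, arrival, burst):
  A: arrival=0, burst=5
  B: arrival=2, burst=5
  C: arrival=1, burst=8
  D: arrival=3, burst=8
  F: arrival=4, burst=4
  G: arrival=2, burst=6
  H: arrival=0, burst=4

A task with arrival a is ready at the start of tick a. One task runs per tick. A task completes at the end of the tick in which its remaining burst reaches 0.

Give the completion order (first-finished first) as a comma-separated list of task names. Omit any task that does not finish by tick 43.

completion order = A, H, B, G, F, C, D

t=0: queue=[A,H] q_used=0 → run A
t=1: queue=[A,H,C] q_used=1 → run A
t=2: queue=[A,H,C,B,G] q_used=2 → run A
t=3: queue=[H,C,B,G,A,D] q_used=0 → run H
t=4: queue=[H,C,B,G,A,D,F] q_used=1 → run H
t=5: queue=[H,C,B,G,A,D,F] q_used=2 → run H
t=6: queue=[C,B,G,A,D,F,H] q_used=0 → run C
t=7: queue=[C,B,G,A,D,F,H] q_used=1 → run C
t=8: queue=[C,B,G,A,D,F,H] q_used=2 → run C
t=9: queue=[B,G,A,D,F,H,C] q_used=0 → run B
t=10: queue=[B,G,A,D,F,H,C] q_used=1 → run B
t=11: queue=[B,G,A,D,F,H,C] q_used=2 → run B
t=12: queue=[G,A,D,F,H,C,B] q_used=0 → run G
t=13: queue=[G,A,D,F,H,C,B] q_used=1 → run G
t=14: queue=[G,A,D,F,H,C,B] q_used=2 → run G
t=15: queue=[A,D,F,H,C,B,G] q_used=0 → run A
t=16: queue=[A,D,F,H,C,B,G] q_used=1 → run A
t=17: queue=[D,F,H,C,B,G] q_used=0 → run D
t=18: queue=[D,F,H,C,B,G] q_used=1 → run D
t=19: queue=[D,F,H,C,B,G] q_used=2 → run D
t=20: queue=[F,H,C,B,G,D] q_used=0 → run F
t=21: queue=[F,H,C,B,G,D] q_used=1 → run F
t=22: queue=[F,H,C,B,G,D] q_used=2 → run F
t=23: queue=[H,C,B,G,D,F] q_used=0 → run H
t=24: queue=[C,B,G,D,F] q_used=0 → run C
t=25: queue=[C,B,G,D,F] q_used=1 → run C
t=26: queue=[C,B,G,D,F] q_used=2 → run C
t=27: queue=[B,G,D,F,C] q_used=0 → run B
t=28: queue=[B,G,D,F,C] q_used=1 → run B
t=29: queue=[G,D,F,C] q_used=0 → run G
t=30: queue=[G,D,F,C] q_used=1 → run G
t=31: queue=[G,D,F,C] q_used=2 → run G
t=32: queue=[D,F,C] q_used=0 → run D
t=33: queue=[D,F,C] q_used=1 → run D
t=34: queue=[D,F,C] q_used=2 → run D
t=35: queue=[F,C,D] q_used=0 → run F
t=36: queue=[C,D] q_used=0 → run C
t=37: queue=[C,D] q_used=1 → run C
t=38: queue=[D] q_used=0 → run D
t=39: queue=[D] q_used=1 → run D
t=40: (idle)
t=41: (idle)
t=42: (idle)
t=43: (idle)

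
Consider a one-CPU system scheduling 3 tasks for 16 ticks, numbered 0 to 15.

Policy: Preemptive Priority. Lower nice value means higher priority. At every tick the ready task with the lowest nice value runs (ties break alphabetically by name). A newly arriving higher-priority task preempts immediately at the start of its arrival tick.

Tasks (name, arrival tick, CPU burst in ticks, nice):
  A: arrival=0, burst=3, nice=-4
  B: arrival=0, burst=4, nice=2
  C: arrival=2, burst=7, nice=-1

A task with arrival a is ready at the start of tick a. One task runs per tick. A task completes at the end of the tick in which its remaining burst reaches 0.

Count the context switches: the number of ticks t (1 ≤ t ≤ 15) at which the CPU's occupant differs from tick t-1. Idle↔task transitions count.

context switches = 3

t=0: ready={A,B} → run A
t=1: ready={A,B} → run A
t=2: ready={A,B,C} → run A
t=3: ready={B,C} → run C
t=4: ready={B,C} → run C
t=5: ready={B,C} → run C
t=6: ready={B,C} → run C
t=7: ready={B,C} → run C
t=8: ready={B,C} → run C
t=9: ready={B,C} → run C
t=10: ready={B} → run B
t=11: ready={B} → run B
t=12: ready={B} → run B
t=13: ready={B} → run B
t=14: (idle)
t=15: (idle)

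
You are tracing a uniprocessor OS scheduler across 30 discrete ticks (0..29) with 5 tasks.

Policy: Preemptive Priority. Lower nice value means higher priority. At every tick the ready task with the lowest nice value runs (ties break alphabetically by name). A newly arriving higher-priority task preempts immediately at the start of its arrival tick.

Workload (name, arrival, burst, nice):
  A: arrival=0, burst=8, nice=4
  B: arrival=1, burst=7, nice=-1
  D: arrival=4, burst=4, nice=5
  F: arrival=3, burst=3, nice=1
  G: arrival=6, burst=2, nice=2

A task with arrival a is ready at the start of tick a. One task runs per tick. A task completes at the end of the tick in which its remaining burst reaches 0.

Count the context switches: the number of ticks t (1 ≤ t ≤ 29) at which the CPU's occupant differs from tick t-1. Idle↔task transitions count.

context switches = 6

t=0: ready={A} → run A
t=1: ready={A,B} → run B
t=2: ready={A,B} → run B
t=3: ready={A,B,F} → run B
t=4: ready={A,B,D,F} → run B
t=5: ready={A,B,D,F} → run B
t=6: ready={A,B,D,F,G} → run B
t=7: ready={A,B,D,F,G} → run B
t=8: ready={A,D,F,G} → run F
t=9: ready={A,D,F,G} → run F
t=10: ready={A,D,F,G} → run F
t=11: ready={A,D,G} → run G
t=12: ready={A,D,G} → run G
t=13: ready={A,D} → run A
t=14: ready={A,D} → run A
t=15: ready={A,D} → run A
t=16: ready={A,D} → run A
t=17: ready={A,D} → run A
t=18: ready={A,D} → run A
t=19: ready={A,D} → run A
t=20: ready={D} → run D
t=21: ready={D} → run D
t=22: ready={D} → run D
t=23: ready={D} → run D
t=24: (idle)
t=25: (idle)
t=26: (idle)
t=27: (idle)
t=28: (idle)
t=29: (idle)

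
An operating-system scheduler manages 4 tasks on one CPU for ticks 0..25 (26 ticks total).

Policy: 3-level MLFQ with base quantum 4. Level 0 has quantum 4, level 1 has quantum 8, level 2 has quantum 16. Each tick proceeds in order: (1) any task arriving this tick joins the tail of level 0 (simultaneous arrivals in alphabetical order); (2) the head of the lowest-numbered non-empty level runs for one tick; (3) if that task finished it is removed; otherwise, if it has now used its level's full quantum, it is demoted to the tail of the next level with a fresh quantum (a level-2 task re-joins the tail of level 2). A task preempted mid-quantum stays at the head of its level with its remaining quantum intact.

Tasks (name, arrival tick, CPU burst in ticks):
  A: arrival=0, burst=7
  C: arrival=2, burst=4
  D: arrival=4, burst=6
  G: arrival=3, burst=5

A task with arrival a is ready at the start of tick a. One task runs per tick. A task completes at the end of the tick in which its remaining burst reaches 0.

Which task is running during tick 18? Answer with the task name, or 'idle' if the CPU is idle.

running at tick 18 = A

t=0: L0/L1/L2 = A/-/- → run A
t=1: L0/L1/L2 = A/-/- → run A
t=2: L0/L1/L2 = AC/-/- → run A
t=3: L0/L1/L2 = ACG/-/- → run A
t=4: L0/L1/L2 = CGD/A/- → run C
t=5: L0/L1/L2 = CGD/A/- → run C
t=6: L0/L1/L2 = CGD/A/- → run C
t=7: L0/L1/L2 = CGD/A/- → run C
t=8: L0/L1/L2 = GD/A/- → run G
t=9: L0/L1/L2 = GD/A/- → run G
t=10: L0/L1/L2 = GD/A/- → run G
t=11: L0/L1/L2 = GD/A/- → run G
t=12: L0/L1/L2 = D/AG/- → run D
t=13: L0/L1/L2 = D/AG/- → run D
t=14: L0/L1/L2 = D/AG/- → run D
t=15: L0/L1/L2 = D/AG/- → run D
t=16: L0/L1/L2 = -/AGD/- → run A
t=17: L0/L1/L2 = -/AGD/- → run A
t=18: L0/L1/L2 = -/AGD/- → run A
t=19: L0/L1/L2 = -/GD/- → run G
t=20: L0/L1/L2 = -/D/- → run D
t=21: L0/L1/L2 = -/D/- → run D
t=22: (idle)
t=23: (idle)
t=24: (idle)
t=25: (idle)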